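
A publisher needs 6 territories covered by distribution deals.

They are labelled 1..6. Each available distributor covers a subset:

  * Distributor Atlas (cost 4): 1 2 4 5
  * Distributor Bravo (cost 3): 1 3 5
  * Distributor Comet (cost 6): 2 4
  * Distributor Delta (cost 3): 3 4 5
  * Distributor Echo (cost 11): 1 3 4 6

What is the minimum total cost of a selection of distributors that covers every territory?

Atlas, Echo together cover every territory (Atlas ∪ Echo = {1, 2, 3, 4, 5, 6}); total cost 4 + 11 = 15.
The greedy pick Atlas, Bravo, Echo costs 18; no covering selection beats 15.

15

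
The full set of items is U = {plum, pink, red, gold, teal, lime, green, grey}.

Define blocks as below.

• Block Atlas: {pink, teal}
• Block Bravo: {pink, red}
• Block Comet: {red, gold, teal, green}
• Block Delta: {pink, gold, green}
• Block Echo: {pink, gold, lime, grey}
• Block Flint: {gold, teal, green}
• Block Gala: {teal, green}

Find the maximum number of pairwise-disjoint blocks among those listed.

2

Echo, Gala are pairwise disjoint (Echo={pink,gold,lime,grey}; Gala={teal,green}).
Every remaining block overlaps one of these, and no 3 of the listed blocks are pairwise disjoint, so 2 is the maximum.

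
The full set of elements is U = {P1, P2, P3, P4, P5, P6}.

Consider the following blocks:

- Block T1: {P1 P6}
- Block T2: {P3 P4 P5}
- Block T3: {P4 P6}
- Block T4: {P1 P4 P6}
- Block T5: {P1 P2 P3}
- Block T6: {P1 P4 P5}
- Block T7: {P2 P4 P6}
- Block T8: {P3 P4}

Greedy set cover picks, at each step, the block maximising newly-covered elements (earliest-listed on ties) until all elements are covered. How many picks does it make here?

3

Greedy: pick T2 (covers 3 new) → pick T1 (covers 2 new) → pick T5 (covers 1 new). Total picks: 3.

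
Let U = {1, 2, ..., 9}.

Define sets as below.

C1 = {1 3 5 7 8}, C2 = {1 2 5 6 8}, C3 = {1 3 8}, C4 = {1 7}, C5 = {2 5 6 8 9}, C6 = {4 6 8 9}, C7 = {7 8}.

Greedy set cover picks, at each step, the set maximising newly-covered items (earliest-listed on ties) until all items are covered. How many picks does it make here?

Greedy: pick C1 (covers 5 new) → pick C5 (covers 3 new) → pick C6 (covers 1 new). Total picks: 3.

3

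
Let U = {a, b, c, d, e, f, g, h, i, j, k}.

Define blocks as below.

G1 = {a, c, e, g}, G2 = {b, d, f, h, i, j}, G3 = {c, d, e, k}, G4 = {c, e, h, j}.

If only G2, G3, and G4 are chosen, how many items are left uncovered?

2

Union of G2, G3, G4 = {b, c, d, e, f, h, i, j, k}.
Not covered: a, g — 2 items.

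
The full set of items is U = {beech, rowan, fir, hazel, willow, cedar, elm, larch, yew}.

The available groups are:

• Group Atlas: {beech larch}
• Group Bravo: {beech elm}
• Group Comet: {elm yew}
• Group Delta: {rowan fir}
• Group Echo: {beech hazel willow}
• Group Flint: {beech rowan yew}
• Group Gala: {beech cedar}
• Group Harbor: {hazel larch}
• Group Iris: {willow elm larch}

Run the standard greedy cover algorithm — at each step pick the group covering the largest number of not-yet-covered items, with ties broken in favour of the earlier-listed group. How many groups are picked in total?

5

Greedy: pick Echo (covers 3 new) → pick Comet (covers 2 new) → pick Delta (covers 2 new) → pick Atlas (covers 1 new) → pick Gala (covers 1 new). Total picks: 5.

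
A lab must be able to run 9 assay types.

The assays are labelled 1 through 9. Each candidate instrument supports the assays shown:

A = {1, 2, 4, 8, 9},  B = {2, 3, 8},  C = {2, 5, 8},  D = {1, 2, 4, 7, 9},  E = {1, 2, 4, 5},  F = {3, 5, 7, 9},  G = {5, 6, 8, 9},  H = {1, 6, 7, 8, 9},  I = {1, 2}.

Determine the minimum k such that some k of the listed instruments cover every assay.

E and F and H together: E ∪ F ∪ H = {1, 2, 3, 4, 5, 6, 7, 8, 9} — every assay is covered.
No 2 of the 9 instruments cover everything (all 36 combinations miss at least one assay), so 3 is optimal.

3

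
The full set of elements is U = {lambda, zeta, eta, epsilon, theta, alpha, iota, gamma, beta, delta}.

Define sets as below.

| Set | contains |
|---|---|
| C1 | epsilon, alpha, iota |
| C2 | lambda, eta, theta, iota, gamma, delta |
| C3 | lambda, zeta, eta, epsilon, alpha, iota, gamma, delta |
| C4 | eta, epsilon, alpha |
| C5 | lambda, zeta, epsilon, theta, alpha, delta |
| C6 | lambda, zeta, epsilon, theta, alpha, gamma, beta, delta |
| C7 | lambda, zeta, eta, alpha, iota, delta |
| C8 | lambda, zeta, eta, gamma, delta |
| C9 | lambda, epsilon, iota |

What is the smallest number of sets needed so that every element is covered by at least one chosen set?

2

Take {C6, C7}. Their union is {lambda, zeta, eta, epsilon, theta, alpha, iota, gamma, beta, delta}, which is all 10 elements.
No single set has all 10 elements (the largest, C3, has 8), so 2 is optimal.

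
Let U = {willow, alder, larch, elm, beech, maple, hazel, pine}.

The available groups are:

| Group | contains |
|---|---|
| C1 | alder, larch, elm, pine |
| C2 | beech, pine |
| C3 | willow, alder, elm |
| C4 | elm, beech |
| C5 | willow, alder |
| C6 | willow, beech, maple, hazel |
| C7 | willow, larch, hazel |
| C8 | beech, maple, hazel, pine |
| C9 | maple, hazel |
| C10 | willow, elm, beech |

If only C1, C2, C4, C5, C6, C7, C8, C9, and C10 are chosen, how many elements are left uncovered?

0

Union of C1, C2, C4, C5, C6, C7, C8, C9, C10 = {willow, alder, larch, elm, beech, maple, hazel, pine} — that's every element, so 0 are uncovered.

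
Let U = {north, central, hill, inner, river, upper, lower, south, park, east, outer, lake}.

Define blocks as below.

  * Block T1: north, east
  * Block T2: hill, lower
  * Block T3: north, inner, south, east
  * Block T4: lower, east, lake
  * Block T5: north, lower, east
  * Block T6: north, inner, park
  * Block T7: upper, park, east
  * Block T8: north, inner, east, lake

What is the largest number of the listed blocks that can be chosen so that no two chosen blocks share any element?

T2, T3 are pairwise disjoint (T2={hill,lower}; T3={north,inner,south,east}).
Every remaining block overlaps one of these, and no 3 of the listed blocks are pairwise disjoint, so 2 is the maximum.

2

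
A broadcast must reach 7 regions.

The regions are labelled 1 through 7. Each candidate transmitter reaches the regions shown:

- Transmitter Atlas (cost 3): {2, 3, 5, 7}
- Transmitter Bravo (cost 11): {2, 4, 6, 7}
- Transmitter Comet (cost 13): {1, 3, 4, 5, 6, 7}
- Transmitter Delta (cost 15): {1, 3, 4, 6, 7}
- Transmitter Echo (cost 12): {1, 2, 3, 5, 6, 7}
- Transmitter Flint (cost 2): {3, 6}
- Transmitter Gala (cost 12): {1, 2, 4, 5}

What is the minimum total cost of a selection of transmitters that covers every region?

16

Atlas, Comet together cover every region (Atlas ∪ Comet = {1, 2, 3, 4, 5, 6, 7}); total cost 3 + 13 = 16.
The greedy pick Atlas, Flint, Gala costs 17; no covering selection beats 16.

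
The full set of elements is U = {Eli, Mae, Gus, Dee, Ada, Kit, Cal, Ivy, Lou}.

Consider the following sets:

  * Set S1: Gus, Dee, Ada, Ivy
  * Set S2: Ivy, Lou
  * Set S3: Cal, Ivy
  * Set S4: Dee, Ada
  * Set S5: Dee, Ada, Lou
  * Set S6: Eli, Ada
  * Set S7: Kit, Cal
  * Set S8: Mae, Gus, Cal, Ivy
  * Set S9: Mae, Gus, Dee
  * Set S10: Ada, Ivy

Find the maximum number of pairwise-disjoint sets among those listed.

S2, S6, S7, S9 are pairwise disjoint (S2={Ivy,Lou}; S6={Eli,Ada}; S7={Kit,Cal}; S9={Mae,Gus,Dee}).
Every remaining set overlaps one of these, and no 5 of the listed sets are pairwise disjoint, so 4 is the maximum.

4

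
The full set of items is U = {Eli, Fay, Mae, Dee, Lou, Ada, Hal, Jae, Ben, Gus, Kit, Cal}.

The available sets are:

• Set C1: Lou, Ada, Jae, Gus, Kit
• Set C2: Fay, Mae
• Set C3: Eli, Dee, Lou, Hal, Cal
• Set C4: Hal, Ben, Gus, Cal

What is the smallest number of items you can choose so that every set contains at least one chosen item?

3

The 3 items {Mae, Lou, Hal} hit every set.
No choice of 2 items meets every set, so 3 is the minimum.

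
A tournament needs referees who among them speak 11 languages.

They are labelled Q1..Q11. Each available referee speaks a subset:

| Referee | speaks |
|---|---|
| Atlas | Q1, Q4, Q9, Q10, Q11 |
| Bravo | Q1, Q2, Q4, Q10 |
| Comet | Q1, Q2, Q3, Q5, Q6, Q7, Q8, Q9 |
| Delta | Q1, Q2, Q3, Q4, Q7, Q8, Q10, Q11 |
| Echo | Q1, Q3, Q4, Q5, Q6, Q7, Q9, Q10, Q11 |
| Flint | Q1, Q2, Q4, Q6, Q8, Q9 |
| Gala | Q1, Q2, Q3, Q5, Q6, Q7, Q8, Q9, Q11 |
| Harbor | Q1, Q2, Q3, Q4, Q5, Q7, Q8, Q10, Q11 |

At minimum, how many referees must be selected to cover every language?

Gala and Harbor together: Gala ∪ Harbor = {Q1, Q2, Q3, Q4, Q5, Q6, Q7, Q8, Q9, Q10, Q11} — every language is covered.
No single referee has all 11 languages (the largest, Echo, has 9), so 2 is optimal.

2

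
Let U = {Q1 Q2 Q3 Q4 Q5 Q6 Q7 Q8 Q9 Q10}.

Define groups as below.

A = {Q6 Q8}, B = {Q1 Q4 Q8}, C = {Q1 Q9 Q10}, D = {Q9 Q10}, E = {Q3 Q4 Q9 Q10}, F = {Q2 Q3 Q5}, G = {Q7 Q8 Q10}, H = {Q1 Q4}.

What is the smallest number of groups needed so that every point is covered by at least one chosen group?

A, E, F, G, and H cover everything between them: the union {Q1, Q2, Q3, Q4, Q5, Q6, Q7, Q8, Q9, Q10} is all of U.
No 4 of the 8 groups cover everything (all 70 combinations miss at least one point), so 5 is optimal.

5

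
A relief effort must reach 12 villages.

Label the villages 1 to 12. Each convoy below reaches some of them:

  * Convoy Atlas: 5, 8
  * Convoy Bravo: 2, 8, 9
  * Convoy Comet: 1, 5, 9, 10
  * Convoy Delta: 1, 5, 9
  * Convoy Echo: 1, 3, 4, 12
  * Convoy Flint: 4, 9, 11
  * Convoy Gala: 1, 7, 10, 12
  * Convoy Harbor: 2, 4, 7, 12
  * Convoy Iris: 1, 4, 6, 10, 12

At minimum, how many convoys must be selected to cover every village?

Take {Atlas, Echo, Flint, Harbor, Iris}. Their union is {1, 2, 3, 4, 5, 6, 7, 8, 9, 10, 11, 12}, which is all 12 villages.
No 4 of the 9 convoys cover everything (all 126 combinations miss at least one village), so 5 is optimal.

5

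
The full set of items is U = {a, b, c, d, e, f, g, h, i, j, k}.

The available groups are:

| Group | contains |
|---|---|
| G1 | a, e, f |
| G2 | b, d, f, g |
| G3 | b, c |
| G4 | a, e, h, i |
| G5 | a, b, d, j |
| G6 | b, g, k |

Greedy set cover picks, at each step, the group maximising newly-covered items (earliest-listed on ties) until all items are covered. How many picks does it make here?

5

Greedy: pick G2 (covers 4 new) → pick G4 (covers 4 new) → pick G3 (covers 1 new) → pick G5 (covers 1 new) → pick G6 (covers 1 new). Total picks: 5.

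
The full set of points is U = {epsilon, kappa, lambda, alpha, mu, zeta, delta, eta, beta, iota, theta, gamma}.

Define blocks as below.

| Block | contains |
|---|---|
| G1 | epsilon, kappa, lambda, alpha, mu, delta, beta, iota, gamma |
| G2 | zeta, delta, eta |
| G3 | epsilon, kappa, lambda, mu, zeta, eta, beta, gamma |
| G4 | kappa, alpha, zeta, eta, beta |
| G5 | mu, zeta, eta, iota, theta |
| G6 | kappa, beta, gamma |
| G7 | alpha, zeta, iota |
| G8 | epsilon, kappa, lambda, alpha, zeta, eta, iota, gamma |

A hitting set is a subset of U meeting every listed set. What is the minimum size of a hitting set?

2

Take H = {kappa, zeta}. Each listed block contains at least one of these, so H is a hitting set of size 2.
The blocks G5, G6 are pairwise disjoint, so any hitting set needs a separate point for each — at least 2. Hence 2 is optimal.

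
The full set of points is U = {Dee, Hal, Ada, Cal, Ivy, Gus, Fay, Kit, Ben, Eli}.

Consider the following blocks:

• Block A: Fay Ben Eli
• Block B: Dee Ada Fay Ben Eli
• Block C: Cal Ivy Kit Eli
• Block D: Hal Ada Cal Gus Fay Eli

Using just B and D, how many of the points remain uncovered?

2

Union of B, D = {Dee, Hal, Ada, Cal, Gus, Fay, Ben, Eli}.
Not covered: Ivy, Kit — 2 points.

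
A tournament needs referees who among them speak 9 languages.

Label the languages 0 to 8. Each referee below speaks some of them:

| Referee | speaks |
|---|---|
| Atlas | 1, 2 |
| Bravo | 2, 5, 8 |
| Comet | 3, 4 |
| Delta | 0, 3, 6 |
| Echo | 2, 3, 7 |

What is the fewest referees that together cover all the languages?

5

Take {Atlas, Bravo, Comet, Delta, Echo}. Their union is {0, 1, 2, 3, 4, 5, 6, 7, 8}, which is all 9 languages.
No 4 of the 5 referees cover everything (all 5 combinations miss at least one language), so 5 is optimal.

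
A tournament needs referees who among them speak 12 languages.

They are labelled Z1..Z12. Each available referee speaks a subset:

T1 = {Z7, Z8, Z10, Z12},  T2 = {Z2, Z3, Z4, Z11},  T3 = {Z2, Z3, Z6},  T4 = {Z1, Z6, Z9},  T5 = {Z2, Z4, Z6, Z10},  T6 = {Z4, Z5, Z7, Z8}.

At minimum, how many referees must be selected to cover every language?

4

T1 and T2 and T4 and T6 together: T1 ∪ T2 ∪ T4 ∪ T6 = {Z1, Z2, Z3, Z4, Z5, Z6, Z7, Z8, Z9, Z10, Z11, Z12} — every language is covered.
Only T4 contains Z1, so T4 is forced; the remaining 9 languages need at least 3 more referees (each remaining referee adds at most 4) — so at least 4 referees are needed, and 4 is optimal.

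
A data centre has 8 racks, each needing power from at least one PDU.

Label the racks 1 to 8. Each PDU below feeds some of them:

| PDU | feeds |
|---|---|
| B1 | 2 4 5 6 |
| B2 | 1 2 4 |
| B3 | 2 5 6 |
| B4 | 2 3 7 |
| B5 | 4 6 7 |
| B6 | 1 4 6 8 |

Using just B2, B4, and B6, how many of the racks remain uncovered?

Union of B2, B4, B6 = {1, 2, 3, 4, 6, 7, 8}.
Not covered: 5 — 1 rack.

1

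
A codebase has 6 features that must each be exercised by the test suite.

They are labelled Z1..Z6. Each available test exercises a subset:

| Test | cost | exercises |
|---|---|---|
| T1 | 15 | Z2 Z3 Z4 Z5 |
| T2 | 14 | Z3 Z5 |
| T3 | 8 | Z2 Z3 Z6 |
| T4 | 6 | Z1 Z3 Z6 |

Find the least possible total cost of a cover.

T1, T4 together cover every feature (T1 ∪ T4 = {Z1, Z2, Z3, Z4, Z5, Z6}); total cost 15 + 6 = 21.
No covering selection has total cost below 21.

21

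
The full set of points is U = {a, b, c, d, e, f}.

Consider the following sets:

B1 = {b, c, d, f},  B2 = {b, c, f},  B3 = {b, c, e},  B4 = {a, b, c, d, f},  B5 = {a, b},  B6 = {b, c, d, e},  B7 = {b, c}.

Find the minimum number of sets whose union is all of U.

B3 and B4 cover everything between them: the union {a, b, c, d, e, f} is all of U.
No single set has all 6 points (the largest, B4, has 5), so 2 is optimal.

2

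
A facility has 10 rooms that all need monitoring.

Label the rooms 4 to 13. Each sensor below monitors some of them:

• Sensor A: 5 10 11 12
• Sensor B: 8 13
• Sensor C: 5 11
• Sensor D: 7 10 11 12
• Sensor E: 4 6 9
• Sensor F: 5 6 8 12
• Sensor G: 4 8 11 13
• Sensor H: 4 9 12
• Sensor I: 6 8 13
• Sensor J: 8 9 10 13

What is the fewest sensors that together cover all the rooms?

4

Take {A, B, D, E}. Their union is {4, 5, 6, 7, 8, 9, 10, 11, 12, 13}, which is all 10 rooms.
No 3 of the 10 sensors cover everything (all 120 combinations miss at least one room), so 4 is optimal.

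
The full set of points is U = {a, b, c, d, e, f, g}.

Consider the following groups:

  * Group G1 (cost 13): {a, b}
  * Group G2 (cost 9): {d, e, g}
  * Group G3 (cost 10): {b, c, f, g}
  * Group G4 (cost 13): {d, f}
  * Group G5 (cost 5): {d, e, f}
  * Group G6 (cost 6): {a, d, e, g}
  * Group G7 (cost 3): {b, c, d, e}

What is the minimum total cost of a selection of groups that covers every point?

G5, G6, G7 together cover every point (G5 ∪ G6 ∪ G7 = {a, b, c, d, e, f, g}); total cost 5 + 6 + 3 = 14.
No covering selection has total cost below 14.

14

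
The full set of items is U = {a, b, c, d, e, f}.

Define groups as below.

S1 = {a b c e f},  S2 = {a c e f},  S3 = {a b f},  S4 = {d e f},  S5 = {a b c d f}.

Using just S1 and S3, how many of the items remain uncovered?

Union of S1, S3 = {a, b, c, e, f}.
Not covered: d — 1 item.

1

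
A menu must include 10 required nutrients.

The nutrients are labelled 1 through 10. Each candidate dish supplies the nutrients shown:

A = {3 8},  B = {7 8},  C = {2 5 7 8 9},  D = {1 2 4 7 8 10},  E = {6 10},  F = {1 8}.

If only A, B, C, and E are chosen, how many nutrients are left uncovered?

Union of A, B, C, E = {2, 3, 5, 6, 7, 8, 9, 10}.
Not covered: 1, 4 — 2 nutrients.

2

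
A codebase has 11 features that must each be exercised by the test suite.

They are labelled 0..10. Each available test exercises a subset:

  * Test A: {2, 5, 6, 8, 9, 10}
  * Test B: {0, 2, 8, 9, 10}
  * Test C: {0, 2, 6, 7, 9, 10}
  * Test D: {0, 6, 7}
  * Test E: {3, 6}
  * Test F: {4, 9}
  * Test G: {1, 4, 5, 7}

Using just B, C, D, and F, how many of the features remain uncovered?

3

Union of B, C, D, F = {0, 2, 4, 6, 7, 8, 9, 10}.
Not covered: 1, 3, 5 — 3 features.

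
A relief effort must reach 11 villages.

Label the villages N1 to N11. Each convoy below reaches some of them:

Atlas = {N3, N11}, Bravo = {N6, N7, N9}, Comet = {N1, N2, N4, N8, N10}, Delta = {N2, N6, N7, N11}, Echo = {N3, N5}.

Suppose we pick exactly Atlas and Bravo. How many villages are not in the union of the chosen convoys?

Union of Atlas, Bravo = {N3, N6, N7, N9, N11}.
Not covered: N1, N2, N4, N5, N8, N10 — 6 villages.

6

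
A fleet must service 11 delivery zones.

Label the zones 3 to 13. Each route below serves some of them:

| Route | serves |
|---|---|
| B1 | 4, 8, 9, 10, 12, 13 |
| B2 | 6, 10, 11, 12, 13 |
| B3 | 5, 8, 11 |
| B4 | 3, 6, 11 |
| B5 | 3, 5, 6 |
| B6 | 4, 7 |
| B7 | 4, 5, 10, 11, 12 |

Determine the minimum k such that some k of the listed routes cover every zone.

B1 and B4 and B5 and B6 together: B1 ∪ B4 ∪ B5 ∪ B6 = {3, 4, 5, 6, 7, 8, 9, 10, 11, 12, 13} — every zone is covered.
No 3 of the 7 routes cover everything (all 35 combinations miss at least one zone), so 4 is optimal.

4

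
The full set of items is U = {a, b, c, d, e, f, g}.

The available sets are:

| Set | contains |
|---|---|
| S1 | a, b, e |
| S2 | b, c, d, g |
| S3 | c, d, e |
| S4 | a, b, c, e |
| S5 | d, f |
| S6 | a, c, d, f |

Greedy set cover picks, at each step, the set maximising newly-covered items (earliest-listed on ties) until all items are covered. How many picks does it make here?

3

Greedy: pick S2 (covers 4 new) → pick S1 (covers 2 new) → pick S5 (covers 1 new). Total picks: 3.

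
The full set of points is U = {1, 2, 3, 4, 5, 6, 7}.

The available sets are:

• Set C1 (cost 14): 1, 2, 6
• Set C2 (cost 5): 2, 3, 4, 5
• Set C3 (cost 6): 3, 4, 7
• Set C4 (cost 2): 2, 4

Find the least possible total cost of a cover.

25

C1, C2, C3 together cover every point (C1 ∪ C2 ∪ C3 = {1, 2, 3, 4, 5, 6, 7}); total cost 14 + 5 + 6 = 25.
The greedy pick C4, C2, C3, C1 costs 27; no covering selection beats 25.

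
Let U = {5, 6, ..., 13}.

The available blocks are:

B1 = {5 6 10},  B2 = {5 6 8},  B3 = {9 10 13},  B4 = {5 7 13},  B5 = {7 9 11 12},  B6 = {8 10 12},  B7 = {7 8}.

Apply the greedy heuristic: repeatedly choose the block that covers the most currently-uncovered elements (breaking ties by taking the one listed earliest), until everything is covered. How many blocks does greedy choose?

Greedy: pick B5 (covers 4 new) → pick B1 (covers 3 new) → pick B2 (covers 1 new) → pick B3 (covers 1 new). Total picks: 4.
(The true minimum cover uses only 3 blocks, so greedy is not optimal here.)

4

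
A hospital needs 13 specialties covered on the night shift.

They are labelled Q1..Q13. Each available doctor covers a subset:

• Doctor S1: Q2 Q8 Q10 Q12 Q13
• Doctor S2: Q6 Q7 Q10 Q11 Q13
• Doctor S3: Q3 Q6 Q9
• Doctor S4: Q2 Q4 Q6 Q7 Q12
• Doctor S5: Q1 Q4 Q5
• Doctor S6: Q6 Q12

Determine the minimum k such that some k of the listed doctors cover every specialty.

4

S1 and S2 and S3 and S5 together: S1 ∪ S2 ∪ S3 ∪ S5 = {Q1, Q2, Q3, Q4, Q5, Q6, Q7, Q8, Q9, Q10, Q11, Q12, Q13} — every specialty is covered.
Only S1 contains Q8, so S1 is forced; the remaining 8 specialties need at least 3 more doctors (each remaining doctor adds at most 3) — so at least 4 doctors are needed, and 4 is optimal.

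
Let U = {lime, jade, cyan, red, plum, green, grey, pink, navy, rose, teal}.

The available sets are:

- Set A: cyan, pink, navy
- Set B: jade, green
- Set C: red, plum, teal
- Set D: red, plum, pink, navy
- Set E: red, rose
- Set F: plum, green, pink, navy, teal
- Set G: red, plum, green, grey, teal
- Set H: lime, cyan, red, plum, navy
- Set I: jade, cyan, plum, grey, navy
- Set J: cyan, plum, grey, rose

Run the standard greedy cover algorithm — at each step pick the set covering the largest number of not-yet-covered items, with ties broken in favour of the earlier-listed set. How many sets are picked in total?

4

Greedy: pick F (covers 5 new) → pick H (covers 3 new) → pick I (covers 2 new) → pick E (covers 1 new). Total picks: 4.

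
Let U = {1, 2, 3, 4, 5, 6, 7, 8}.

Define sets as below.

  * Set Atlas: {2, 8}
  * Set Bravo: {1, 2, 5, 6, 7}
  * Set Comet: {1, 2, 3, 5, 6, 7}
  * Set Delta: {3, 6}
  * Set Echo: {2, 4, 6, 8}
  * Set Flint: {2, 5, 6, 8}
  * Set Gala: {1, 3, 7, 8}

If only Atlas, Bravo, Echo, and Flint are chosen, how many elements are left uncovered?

1

Union of Atlas, Bravo, Echo, Flint = {1, 2, 4, 5, 6, 7, 8}.
Not covered: 3 — 1 element.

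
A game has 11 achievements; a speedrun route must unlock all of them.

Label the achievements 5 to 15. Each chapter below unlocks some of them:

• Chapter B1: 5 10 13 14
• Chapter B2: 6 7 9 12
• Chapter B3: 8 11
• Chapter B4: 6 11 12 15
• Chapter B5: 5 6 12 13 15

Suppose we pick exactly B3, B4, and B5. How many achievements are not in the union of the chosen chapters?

Union of B3, B4, B5 = {5, 6, 8, 11, 12, 13, 15}.
Not covered: 7, 9, 10, 14 — 4 achievements.

4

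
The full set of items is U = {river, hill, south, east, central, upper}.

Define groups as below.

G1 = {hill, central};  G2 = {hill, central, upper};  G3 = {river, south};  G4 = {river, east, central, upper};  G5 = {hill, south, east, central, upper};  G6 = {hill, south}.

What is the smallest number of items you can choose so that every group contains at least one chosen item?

Take H = {river, hill}. Each listed group contains at least one of these, so H is a hitting set of size 2.
The groups G2, G3 are pairwise disjoint, so any hitting set needs a separate item for each — at least 2. Hence 2 is optimal.

2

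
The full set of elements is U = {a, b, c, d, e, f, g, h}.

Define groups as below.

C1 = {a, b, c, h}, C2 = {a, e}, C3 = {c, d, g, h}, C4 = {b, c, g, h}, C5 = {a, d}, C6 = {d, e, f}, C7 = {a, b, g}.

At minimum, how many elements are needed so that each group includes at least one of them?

3

T = {a, e, g} meets every group (each contains at least one member of T), and |T| = 3.
No choice of 2 elements meets every group, so 3 is the minimum.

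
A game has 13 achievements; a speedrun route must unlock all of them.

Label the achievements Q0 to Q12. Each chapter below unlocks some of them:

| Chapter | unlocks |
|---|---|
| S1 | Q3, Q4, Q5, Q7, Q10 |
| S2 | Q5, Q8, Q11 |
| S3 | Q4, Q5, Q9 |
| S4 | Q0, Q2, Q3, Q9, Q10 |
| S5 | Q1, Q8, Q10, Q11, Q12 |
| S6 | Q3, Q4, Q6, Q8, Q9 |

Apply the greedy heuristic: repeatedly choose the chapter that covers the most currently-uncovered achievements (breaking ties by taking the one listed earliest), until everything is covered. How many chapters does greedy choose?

Greedy: pick S1 (covers 5 new) → pick S5 (covers 4 new) → pick S4 (covers 3 new) → pick S6 (covers 1 new). Total picks: 4.

4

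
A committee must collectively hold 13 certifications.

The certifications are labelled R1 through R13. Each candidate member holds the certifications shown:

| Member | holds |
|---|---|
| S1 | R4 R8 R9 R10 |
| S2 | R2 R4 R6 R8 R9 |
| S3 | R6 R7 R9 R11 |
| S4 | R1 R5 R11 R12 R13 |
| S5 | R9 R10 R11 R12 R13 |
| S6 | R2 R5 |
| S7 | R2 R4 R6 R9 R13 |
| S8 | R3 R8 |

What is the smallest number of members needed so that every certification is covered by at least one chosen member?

5

S2 and S3 and S4 and S5 and S8 together: S2 ∪ S3 ∪ S4 ∪ S5 ∪ S8 = {R1, R2, R3, R4, R5, R6, R7, R8, R9, R10, R11, R12, R13} — every certification is covered.
No 4 of the 8 members cover everything (all 70 combinations miss at least one certification), so 5 is optimal.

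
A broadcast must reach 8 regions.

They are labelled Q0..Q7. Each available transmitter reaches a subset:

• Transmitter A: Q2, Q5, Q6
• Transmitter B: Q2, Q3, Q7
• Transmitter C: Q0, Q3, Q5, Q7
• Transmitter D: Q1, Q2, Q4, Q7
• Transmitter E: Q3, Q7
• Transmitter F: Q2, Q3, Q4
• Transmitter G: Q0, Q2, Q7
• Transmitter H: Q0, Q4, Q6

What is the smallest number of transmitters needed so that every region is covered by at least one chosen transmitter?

Take {C, D, H}. Their union is {Q0, Q1, Q2, Q3, Q4, Q5, Q6, Q7}, which is all 8 regions.
Only D contains Q1, so D is forced; the remaining 4 regions need at least 2 more transmitters (each remaining transmitter adds at most 3) — so at least 3 transmitters are needed, and 3 is optimal.

3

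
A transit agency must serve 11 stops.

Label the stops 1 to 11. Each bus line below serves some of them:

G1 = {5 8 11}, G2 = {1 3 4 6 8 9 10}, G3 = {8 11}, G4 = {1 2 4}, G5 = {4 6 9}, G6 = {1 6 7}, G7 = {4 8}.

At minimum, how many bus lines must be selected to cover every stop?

Take {G1, G2, G4, G6}. Their union is {1, 2, 3, 4, 5, 6, 7, 8, 9, 10, 11}, which is all 11 stops.
No 3 of the 7 bus lines cover everything (all 35 combinations miss at least one stop), so 4 is optimal.

4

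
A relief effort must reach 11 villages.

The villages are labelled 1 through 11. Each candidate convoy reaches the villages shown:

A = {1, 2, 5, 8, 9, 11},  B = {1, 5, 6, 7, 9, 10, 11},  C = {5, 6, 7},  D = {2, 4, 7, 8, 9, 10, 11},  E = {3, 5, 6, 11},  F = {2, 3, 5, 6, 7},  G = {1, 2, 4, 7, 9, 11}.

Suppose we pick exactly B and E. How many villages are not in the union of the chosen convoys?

Union of B, E = {1, 3, 5, 6, 7, 9, 10, 11}.
Not covered: 2, 4, 8 — 3 villages.

3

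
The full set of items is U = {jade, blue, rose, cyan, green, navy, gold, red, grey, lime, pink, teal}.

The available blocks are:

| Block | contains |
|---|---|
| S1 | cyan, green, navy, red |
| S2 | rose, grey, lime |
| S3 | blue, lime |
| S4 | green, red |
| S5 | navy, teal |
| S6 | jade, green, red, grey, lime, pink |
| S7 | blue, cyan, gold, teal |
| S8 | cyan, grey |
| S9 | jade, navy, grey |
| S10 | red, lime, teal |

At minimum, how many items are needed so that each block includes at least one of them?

H = {green, grey, lime, teal} meets every block (each contains at least one member of H), and |H| = 4.
The blocks S3, S4, S5, S8 are pairwise disjoint, so any hitting set needs a separate item for each — at least 4. Hence 4 is optimal.

4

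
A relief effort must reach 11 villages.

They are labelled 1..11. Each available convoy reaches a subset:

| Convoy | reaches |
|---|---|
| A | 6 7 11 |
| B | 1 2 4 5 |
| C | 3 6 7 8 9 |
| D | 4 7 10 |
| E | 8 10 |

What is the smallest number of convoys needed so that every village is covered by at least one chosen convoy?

A and B and C and E together: A ∪ B ∪ C ∪ E = {1, 2, 3, 4, 5, 6, 7, 8, 9, 10, 11} — every village is covered.
No 3 of the 5 convoys cover everything (all 10 combinations miss at least one village), so 4 is optimal.

4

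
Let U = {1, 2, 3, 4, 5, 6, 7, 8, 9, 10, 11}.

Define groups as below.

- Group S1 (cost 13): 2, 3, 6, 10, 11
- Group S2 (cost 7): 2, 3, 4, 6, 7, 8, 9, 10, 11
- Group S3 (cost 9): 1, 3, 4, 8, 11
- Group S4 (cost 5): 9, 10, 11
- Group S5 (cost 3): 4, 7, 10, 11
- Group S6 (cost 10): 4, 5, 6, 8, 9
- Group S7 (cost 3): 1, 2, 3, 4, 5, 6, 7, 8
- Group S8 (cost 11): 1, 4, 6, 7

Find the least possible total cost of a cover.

8

S4, S7 together cover every element (S4 ∪ S7 = {1, 2, 3, 4, 5, 6, 7, 8, 9, 10, 11}); total cost 5 + 3 = 8.
The greedy pick S7, S5, S4 costs 11; no covering selection beats 8.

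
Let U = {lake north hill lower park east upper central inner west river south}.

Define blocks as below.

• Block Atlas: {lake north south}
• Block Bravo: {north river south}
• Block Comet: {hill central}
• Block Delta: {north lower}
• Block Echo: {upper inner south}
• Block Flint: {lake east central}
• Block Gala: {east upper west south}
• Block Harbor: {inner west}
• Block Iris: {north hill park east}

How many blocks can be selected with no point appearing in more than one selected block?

3

Bravo, Comet, Harbor are pairwise disjoint (Bravo={north,river,south}; Comet={hill,central}; Harbor={inner,west}).
Every remaining block overlaps one of these, and no 4 of the listed blocks are pairwise disjoint, so 3 is the maximum.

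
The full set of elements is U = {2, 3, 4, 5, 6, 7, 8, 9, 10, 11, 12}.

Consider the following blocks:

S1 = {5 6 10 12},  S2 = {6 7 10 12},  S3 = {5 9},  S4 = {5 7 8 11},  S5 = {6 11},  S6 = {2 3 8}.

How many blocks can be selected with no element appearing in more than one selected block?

3

S3, S5, S6 are pairwise disjoint (S3={5,9}; S5={6,11}; S6={2,3,8}).
Every remaining block overlaps one of these, and no 4 of the listed blocks are pairwise disjoint, so 3 is the maximum.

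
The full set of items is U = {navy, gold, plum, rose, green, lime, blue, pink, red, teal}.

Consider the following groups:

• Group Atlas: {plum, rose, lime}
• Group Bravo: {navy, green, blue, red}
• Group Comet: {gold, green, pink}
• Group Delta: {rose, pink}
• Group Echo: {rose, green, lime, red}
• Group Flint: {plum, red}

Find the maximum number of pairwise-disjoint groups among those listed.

Atlas, Comet are pairwise disjoint (Atlas={plum,rose,lime}; Comet={gold,green,pink}).
Every remaining group overlaps one of these, and no 3 of the listed groups are pairwise disjoint, so 2 is the maximum.

2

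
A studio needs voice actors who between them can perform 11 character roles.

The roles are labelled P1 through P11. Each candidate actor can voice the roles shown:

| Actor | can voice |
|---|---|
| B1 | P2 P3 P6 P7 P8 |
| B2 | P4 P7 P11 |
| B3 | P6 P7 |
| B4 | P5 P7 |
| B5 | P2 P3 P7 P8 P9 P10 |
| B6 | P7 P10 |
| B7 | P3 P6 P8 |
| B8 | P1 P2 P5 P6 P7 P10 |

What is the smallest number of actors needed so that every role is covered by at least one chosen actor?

Take {B2, B5, B8}. Their union is {P1, P2, P3, P4, P5, P6, P7, P8, P9, P10, P11}, which is all 11 roles.
Only B8 contains P1, so B8 is forced; the remaining 5 roles need at least 2 more actors (each remaining actor adds at most 3) — so at least 3 actors are needed, and 3 is optimal.

3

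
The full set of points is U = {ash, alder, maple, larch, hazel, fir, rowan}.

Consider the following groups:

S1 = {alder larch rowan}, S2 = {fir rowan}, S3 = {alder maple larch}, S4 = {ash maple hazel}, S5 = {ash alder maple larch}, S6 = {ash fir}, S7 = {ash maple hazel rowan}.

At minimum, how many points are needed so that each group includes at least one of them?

The 3 points {maple, larch, fir} hit every group.
No choice of 2 points meets every group, so 3 is the minimum.

3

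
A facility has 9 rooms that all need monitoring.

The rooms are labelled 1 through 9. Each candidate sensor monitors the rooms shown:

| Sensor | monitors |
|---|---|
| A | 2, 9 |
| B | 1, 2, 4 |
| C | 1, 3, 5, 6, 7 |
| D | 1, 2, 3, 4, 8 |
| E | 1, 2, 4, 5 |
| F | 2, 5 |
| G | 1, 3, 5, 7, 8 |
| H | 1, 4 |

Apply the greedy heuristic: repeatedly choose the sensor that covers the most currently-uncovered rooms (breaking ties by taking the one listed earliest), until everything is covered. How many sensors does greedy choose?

3

Greedy: pick C (covers 5 new) → pick D (covers 3 new) → pick A (covers 1 new). Total picks: 3.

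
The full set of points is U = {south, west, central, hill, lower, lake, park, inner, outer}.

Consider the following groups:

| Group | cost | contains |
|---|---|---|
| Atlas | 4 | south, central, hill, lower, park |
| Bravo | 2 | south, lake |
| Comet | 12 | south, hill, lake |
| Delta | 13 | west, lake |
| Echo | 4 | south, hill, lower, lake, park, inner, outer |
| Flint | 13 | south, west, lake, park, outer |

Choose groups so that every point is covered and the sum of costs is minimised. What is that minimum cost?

Atlas, Delta, Echo together cover every point (Atlas ∪ Delta ∪ Echo = {south, west, central, hill, lower, lake, park, inner, outer}); total cost 4 + 13 + 4 = 21.
No covering selection has total cost below 21.

21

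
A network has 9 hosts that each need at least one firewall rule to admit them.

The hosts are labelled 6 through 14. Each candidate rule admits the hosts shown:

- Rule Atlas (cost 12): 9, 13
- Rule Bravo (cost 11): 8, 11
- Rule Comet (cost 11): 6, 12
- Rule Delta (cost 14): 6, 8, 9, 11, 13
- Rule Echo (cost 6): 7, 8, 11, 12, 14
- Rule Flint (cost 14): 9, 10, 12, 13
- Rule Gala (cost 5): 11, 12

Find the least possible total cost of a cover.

Comet, Echo, Flint together cover every host (Comet ∪ Echo ∪ Flint = {6, 7, 8, 9, 10, 11, 12, 13, 14}); total cost 11 + 6 + 14 = 31.
The greedy pick Echo, Delta, Flint costs 34; no covering selection beats 31.

31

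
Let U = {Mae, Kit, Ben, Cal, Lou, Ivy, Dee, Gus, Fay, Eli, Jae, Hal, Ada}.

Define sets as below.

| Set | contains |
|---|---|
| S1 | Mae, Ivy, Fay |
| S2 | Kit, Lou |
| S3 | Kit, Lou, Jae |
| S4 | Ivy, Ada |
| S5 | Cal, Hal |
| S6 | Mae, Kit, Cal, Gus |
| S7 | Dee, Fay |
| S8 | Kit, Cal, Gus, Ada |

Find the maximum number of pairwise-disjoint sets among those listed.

4

S2, S4, S5, S7 are pairwise disjoint (S2={Kit,Lou}; S4={Ivy,Ada}; S5={Cal,Hal}; S7={Dee,Fay}).
Every remaining set overlaps one of these, and no 5 of the listed sets are pairwise disjoint, so 4 is the maximum.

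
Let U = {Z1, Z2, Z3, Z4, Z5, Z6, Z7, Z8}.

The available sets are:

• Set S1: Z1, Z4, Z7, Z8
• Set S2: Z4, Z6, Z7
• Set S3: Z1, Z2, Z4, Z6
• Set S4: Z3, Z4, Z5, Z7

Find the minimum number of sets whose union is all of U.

Take {S1, S3, S4}. Their union is {Z1, Z2, Z3, Z4, Z5, Z6, Z7, Z8}, which is all 8 items.
Only S3 contains Z2, so S3 is forced; the remaining 4 items need at least 2 more sets (each remaining set adds at most 3) — so at least 3 sets are needed, and 3 is optimal.

3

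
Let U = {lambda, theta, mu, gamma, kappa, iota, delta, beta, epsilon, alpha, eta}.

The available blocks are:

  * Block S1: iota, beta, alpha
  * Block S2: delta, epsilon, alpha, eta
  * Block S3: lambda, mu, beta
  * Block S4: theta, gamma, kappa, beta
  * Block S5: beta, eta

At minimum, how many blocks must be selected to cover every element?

S1, S2, S3, and S4 cover everything between them: the union {lambda, theta, mu, gamma, kappa, iota, delta, beta, epsilon, alpha, eta} is all of U.
Only S1 contains iota, so S1 is forced; the remaining 8 elements need at least 3 more blocks (each remaining block adds at most 3) — so at least 4 blocks are needed, and 4 is optimal.

4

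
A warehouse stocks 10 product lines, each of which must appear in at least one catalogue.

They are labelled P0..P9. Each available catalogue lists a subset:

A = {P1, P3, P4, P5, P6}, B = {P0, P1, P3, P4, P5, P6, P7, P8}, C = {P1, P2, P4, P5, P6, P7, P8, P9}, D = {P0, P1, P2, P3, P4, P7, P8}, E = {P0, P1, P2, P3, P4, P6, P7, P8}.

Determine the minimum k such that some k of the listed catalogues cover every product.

Take {B, C}. Their union is {P0, P1, P2, P3, P4, P5, P6, P7, P8, P9}, which is all 10 products.
No single catalogue has all 10 products (the largest, B, has 8), so 2 is optimal.

2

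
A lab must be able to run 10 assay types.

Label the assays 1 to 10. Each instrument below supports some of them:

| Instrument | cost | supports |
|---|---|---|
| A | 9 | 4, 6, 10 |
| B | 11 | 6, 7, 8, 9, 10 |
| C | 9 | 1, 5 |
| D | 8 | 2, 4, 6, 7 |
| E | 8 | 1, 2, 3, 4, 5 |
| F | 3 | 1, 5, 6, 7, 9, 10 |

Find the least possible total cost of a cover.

19

B, E together cover every assay (B ∪ E = {1, 2, 3, 4, 5, 6, 7, 8, 9, 10}); total cost 11 + 8 = 19.
The greedy pick F, E, B costs 22; no covering selection beats 19.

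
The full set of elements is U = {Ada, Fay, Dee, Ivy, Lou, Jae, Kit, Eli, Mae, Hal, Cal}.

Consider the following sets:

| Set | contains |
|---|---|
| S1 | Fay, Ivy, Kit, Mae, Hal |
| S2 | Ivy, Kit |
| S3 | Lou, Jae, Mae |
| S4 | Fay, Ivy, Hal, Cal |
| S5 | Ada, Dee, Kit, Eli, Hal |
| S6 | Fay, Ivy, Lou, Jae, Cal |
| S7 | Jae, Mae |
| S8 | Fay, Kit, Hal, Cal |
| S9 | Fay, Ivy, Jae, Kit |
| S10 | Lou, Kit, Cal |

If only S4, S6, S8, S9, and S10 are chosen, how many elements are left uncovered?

4

Union of S4, S6, S8, S9, S10 = {Fay, Ivy, Lou, Jae, Kit, Hal, Cal}.
Not covered: Ada, Dee, Eli, Mae — 4 elements.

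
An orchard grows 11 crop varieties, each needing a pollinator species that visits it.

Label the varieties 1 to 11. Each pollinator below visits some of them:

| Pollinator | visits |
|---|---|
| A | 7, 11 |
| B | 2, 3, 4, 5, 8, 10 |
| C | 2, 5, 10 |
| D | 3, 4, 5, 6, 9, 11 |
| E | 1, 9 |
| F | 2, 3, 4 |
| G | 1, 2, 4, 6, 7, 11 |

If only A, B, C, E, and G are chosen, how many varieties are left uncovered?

Union of A, B, C, E, G = {1, 2, 3, 4, 5, 6, 7, 8, 9, 10, 11} — that's every variety, so 0 are uncovered.

0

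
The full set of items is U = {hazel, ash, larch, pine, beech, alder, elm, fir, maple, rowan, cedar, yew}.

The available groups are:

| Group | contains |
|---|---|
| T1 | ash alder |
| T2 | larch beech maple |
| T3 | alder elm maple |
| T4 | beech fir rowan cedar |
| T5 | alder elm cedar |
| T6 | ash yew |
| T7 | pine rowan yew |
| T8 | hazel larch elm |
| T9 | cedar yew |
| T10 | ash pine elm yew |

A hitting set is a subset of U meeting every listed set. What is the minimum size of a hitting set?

H = {ash, beech, elm, yew} meets every group (each contains at least one member of H), and |H| = 4.
No choice of 3 items meets every group, so 4 is the minimum.

4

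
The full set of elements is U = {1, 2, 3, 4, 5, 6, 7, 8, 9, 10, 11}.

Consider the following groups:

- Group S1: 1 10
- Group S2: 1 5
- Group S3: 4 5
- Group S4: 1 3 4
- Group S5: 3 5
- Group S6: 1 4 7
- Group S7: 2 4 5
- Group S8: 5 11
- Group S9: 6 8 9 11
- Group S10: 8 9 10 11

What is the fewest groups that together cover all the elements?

Take {S5, S6, S7, S9, S10}. Their union is {1, 2, 3, 4, 5, 6, 7, 8, 9, 10, 11}, which is all 11 elements.
No 4 of the 10 groups cover everything (all 210 combinations miss at least one element), so 5 is optimal.

5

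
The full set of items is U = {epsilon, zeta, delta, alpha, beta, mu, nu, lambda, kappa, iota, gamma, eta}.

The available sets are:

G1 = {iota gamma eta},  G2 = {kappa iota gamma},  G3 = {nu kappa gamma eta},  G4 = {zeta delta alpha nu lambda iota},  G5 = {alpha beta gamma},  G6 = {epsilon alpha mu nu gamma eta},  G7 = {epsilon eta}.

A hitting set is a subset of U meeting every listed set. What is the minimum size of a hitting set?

3

H = {alpha, kappa, eta} meets every set (each contains at least one member of H), and |H| = 3.
No choice of 2 items meets every set, so 3 is the minimum.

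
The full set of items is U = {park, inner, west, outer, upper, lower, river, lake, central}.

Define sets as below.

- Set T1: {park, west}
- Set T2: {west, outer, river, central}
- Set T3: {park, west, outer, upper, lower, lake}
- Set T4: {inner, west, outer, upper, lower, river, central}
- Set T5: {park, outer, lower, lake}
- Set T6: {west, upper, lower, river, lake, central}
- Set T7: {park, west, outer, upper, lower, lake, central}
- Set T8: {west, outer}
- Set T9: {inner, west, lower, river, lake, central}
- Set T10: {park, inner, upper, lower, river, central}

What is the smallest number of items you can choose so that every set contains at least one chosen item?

2

Take H = {park, west}. Each listed set contains at least one of these, so H is a hitting set of size 2.
The sets T8, T10 are pairwise disjoint, so any hitting set needs a separate item for each — at least 2. Hence 2 is optimal.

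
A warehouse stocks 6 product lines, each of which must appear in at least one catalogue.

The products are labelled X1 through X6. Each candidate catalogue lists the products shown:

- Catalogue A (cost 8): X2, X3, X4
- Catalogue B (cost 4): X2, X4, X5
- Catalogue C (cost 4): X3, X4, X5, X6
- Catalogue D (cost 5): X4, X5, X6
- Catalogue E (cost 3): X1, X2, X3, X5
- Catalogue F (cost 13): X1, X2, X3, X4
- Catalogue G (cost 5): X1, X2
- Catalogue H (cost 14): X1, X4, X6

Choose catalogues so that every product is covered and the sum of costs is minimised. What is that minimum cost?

7

C, E together cover every product (C ∪ E = {X1, X2, X3, X4, X5, X6}); total cost 4 + 3 = 7.
No covering selection has total cost below 7.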